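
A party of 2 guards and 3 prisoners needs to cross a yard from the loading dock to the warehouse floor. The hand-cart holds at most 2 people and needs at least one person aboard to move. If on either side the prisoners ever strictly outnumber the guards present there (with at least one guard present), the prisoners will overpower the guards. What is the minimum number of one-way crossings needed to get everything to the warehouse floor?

impossible

The prisoners already outnumber the guards at the loading dock before anyone moves, so the starting position itself is disallowed.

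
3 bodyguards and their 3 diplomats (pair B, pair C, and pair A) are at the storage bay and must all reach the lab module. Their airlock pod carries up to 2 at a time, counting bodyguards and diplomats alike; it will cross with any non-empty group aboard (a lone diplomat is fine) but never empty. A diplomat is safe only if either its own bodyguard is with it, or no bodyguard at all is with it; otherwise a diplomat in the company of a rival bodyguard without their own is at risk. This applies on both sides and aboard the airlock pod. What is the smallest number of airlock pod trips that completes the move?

Counting alone: each trip to the lab module takes at most 2 across and each return brings at least 1 back, so after t trips out (and t−1 returns) at most 2t − (t−1) of the 6 are across; that first reaches 6 at t = 5, so at least 9 crossings are needed.
The safety rule pushes this higher. Following every safe sequence of crossings, the most of the 6 that can be at the lab module as the airlock pod arrives there on crossing 9 is 5 — never all 6.
So no plan with fewer than 11 crossings exists, and this one achieves 11:
1. bodyguard B and diplomat B cross → the lab module.
2. bodyguard B crosses ← the storage bay.
3. diplomat A and diplomat C cross → the lab module.
4. diplomat B crosses ← the storage bay.
5. bodyguard A and bodyguard C cross → the lab module.
6. bodyguard C and diplomat C cross ← the storage bay.
7. bodyguard B and bodyguard C cross → the lab module.
8. diplomat A crosses ← the storage bay.
9. diplomat B and diplomat C cross → the lab module.
10. bodyguard A crosses ← the storage bay.
11. bodyguard A and diplomat A cross → the lab module.

11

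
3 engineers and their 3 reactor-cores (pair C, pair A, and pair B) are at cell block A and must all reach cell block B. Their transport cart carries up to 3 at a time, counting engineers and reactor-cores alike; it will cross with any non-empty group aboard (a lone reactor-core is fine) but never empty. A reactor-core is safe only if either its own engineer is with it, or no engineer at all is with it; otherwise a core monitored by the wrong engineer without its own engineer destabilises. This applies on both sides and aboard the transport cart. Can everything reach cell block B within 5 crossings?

Yes — this plan uses 5 crossings (≤ 5):
1. engineer C and reactor-core C cross → cell block B.
2. engineer C crosses ← cell block A.
3. engineer A, engineer B, and engineer C cross → cell block B.
4. reactor-core C crosses ← cell block A.
5. reactor-core A, reactor-core B, and reactor-core C cross → cell block B.

Yes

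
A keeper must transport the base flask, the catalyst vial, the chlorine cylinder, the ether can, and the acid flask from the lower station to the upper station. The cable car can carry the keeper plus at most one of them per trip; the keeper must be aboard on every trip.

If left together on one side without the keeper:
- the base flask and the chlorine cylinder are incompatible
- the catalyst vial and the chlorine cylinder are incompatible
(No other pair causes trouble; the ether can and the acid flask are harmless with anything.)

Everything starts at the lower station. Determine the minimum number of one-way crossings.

Counting alone: the keeper can take at most 1 across per trip to the upper station, so moving all 5 needs at least 5 loaded trips out, with a return between consecutive ones — at least 9 crossings.
The safety rule pushes this higher. Following every safe sequence of crossings, the most of the 5 that can be at the upper station as the cable car arrives there on crossing 9 is 4 — never all 5.
So no plan with fewer than 11 crossings exists, and this one achieves 11:
1. Keeper goes to the upper station with the chlorine cylinder.
2. Keeper goes back to the lower station alone.
3. Keeper goes to the upper station with the base flask.
4. Keeper goes back to the lower station with the chlorine cylinder.
5. Keeper goes to the upper station with the catalyst vial.
6. Keeper goes back to the lower station alone.
7. Keeper goes to the upper station with the ether can.
8. Keeper goes back to the lower station alone.
9. Keeper goes to the upper station with the acid flask.
10. Keeper goes back to the lower station alone.
11. Keeper goes to the upper station with the chlorine cylinder.

11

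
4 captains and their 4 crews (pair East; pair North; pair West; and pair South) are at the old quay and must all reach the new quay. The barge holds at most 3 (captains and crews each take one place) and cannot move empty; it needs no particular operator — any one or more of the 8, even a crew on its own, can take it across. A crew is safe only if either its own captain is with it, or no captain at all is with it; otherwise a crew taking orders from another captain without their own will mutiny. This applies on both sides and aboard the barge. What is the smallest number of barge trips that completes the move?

9

Counting alone: each trip to the new quay takes at most 3 across and each return brings at least 1 back, so after t trips out (and t−1 returns) at most 3t − (t−1) of the 8 are across; that first reaches 8 at t = 4, so at least 7 crossings are needed.
The safety rule pushes this higher. Following every safe sequence of crossings, the most of the 8 that can be at the new quay as the barge arrives there on crossing 7 is 7 — never all 8.
So no plan with fewer than 9 crossings exists, and this one achieves 9:
1. captain East and crew East cross → the new quay.
2. captain East crosses ← the old quay.
3. captain East, captain North, and crew North cross → the new quay.
4. captain East and crew East cross ← the old quay.
5. captain East, captain South, and captain West cross → the new quay.
6. crew North crosses ← the old quay.
7. crew East and crew North cross → the new quay.
8. crew East crosses ← the old quay.
9. crew East, crew South, and crew West cross → the new quay.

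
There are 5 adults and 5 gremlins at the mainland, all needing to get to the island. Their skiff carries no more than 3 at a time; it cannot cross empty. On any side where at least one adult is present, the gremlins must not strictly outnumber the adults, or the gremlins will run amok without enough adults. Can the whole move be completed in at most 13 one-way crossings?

Yes — this plan uses 11 crossings (≤ 13):
1. 2 gremlins → the island.  (the mainland: 5A 3G; the island: 0A 2G)
2. 1 gremlin ← the mainland.  (the mainland: 5A 4G; the island: 0A 1G)
3. 3 gremlins → the island.  (the mainland: 5A 1G; the island: 0A 4G)
4. 1 gremlin ← the mainland.  (the mainland: 5A 2G; the island: 0A 3G)
5. 3 adults → the island.  (the mainland: 2A 2G; the island: 3A 3G)
6. 1 adult and 1 gremlin ← the mainland.  (the mainland: 3A 3G; the island: 2A 2G)
7. 3 adults → the island.  (the mainland: 0A 3G; the island: 5A 2G)
8. 1 gremlin ← the mainland.  (the mainland: 0A 4G; the island: 5A 1G)
9. 2 gremlins → the island.  (the mainland: 0A 2G; the island: 5A 3G)
10. 1 gremlin ← the mainland.  (the mainland: 0A 3G; the island: 5A 2G)
11. 3 gremlins → the island.  (the mainland: 0A 0G; the island: 5A 5G)

Yes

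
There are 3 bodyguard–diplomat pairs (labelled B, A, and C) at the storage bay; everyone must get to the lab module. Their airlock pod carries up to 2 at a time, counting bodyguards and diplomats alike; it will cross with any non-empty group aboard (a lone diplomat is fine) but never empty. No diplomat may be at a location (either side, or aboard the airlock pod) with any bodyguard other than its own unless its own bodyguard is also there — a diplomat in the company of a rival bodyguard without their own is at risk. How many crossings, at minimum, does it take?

Counting alone: each trip to the lab module takes at most 2 across and each return brings at least 1 back, so after t trips out (and t−1 returns) at most 2t − (t−1) of the 6 are across; that first reaches 6 at t = 5, so at least 9 crossings are needed.
The safety rule pushes this higher. Following every safe sequence of crossings, the most of the 6 that can be at the lab module as the airlock pod arrives there on crossing 9 is 5 — never all 6.
So no plan with fewer than 11 crossings exists, and this one achieves 11:
1. bodyguard B and diplomat B cross → the lab module.
2. bodyguard B crosses ← the storage bay.
3. diplomat A and diplomat C cross → the lab module.
4. diplomat B crosses ← the storage bay.
5. bodyguard A and bodyguard C cross → the lab module.
6. bodyguard A and diplomat A cross ← the storage bay.
7. bodyguard A and bodyguard B cross → the lab module.
8. diplomat C crosses ← the storage bay.
9. diplomat A and diplomat B cross → the lab module.
10. bodyguard C crosses ← the storage bay.
11. bodyguard C and diplomat C cross → the lab module.

11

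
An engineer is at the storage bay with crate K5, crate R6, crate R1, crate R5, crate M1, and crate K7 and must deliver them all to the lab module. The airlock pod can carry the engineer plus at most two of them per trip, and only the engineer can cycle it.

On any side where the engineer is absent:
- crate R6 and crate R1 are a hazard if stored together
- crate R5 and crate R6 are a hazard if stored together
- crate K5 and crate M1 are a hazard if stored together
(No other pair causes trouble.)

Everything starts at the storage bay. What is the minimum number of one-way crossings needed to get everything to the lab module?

7

Counting alone: the engineer can take at most 2 across per trip to the lab module, so moving all 6 needs at least 3 loaded trips out, with a return between consecutive ones — at least 5 crossings.
The safety rule pushes this higher. Following every safe sequence of crossings, the most of the 6 that can be at the lab module as the airlock pod arrives there on crossing 5 is 5 — never all 6.
So no plan with fewer than 7 crossings exists, and this one achieves 7:
1. Engineer goes to the lab module with crate K5 and crate R6.
2. Engineer goes back to the storage bay alone.
3. Engineer goes to the lab module with crate R1.
4. Engineer goes back to the storage bay with crate R6.
5. Engineer goes to the lab module with crate K7 and crate R5.
6. Engineer goes back to the storage bay alone.
7. Engineer goes to the lab module with crate M1 and crate R6.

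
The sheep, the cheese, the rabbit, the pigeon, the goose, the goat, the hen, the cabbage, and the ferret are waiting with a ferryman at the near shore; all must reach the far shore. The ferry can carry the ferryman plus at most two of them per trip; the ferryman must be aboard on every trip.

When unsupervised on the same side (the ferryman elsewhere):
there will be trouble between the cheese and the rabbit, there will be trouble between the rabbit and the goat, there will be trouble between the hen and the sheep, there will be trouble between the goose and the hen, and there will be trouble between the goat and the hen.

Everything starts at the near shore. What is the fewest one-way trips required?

Counting alone: the ferryman can take at most 2 across per trip to the far shore, so moving all 9 needs at least 5 loaded trips out, with a return between consecutive ones — at least 9 crossings.
The safety rule pushes this higher. Following every safe sequence of crossings, the most of the 9 that can be at the far shore as the ferry arrives there on crossing 9 is 8 — never all 9.
So no plan with fewer than 11 crossings exists, and this one achieves 11:
1. Ferryman goes to the far shore with the hen and the rabbit.  [the near shore: the cabbage, the cheese, the ferret, the goat, the goose, the pigeon, the sheep | the far shore: the hen, the rabbit]
2. Ferryman goes back to the near shore alone.  [the near shore: the cabbage, the cheese, the ferret, the goat, the goose, the pigeon, the sheep | the far shore: the hen, the rabbit]
3. Ferryman goes to the far shore with the sheep.  [the near shore: the cabbage, the cheese, the ferret, the goat, the goose, the pigeon | the far shore: the hen, the rabbit, the sheep]
4. Ferryman goes back to the near shore with the hen.  [the near shore: the cabbage, the cheese, the ferret, the goat, the goose, the hen, the pigeon | the far shore: the rabbit, the sheep]
5. Ferryman goes to the far shore with the goat and the goose.  [the near shore: the cabbage, the cheese, the ferret, the hen, the pigeon | the far shore: the goat, the goose, the rabbit, the sheep]
6. Ferryman goes back to the near shore with the rabbit.  [the near shore: the cabbage, the cheese, the ferret, the hen, the pigeon, the rabbit | the far shore: the goat, the goose, the sheep]
7. Ferryman goes to the far shore with the cheese and the pigeon.  [the near shore: the cabbage, the ferret, the hen, the rabbit | the far shore: the cheese, the goat, the goose, the pigeon, the sheep]
8. Ferryman goes back to the near shore alone.  [the near shore: the cabbage, the ferret, the hen, the rabbit | the far shore: the cheese, the goat, the goose, the pigeon, the sheep]
9. Ferryman goes to the far shore with the cabbage and the ferret.  [the near shore: the hen, the rabbit | the far shore: the cabbage, the cheese, the ferret, the goat, the goose, the pigeon, the sheep]
10. Ferryman goes back to the near shore alone.  [the near shore: the hen, the rabbit | the far shore: the cabbage, the cheese, the ferret, the goat, the goose, the pigeon, the sheep]
11. Ferryman goes to the far shore with the hen and the rabbit.  [the near shore: — | the far shore: the cabbage, the cheese, the ferret, the goat, the goose, the hen, the pigeon, the rabbit, the sheep]

11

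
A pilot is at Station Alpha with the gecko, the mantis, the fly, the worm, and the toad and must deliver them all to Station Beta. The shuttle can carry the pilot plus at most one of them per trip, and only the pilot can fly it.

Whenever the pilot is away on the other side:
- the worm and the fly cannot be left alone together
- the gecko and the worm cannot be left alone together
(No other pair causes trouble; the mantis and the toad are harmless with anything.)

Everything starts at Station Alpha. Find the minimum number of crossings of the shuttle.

11

Counting alone: the pilot can take at most 1 across per trip to Station Beta, so moving all 5 needs at least 5 loaded trips out, with a return between consecutive ones — at least 9 crossings.
The safety rule pushes this higher. Following every safe sequence of crossings, the most of the 5 that can be at Station Beta as the shuttle arrives there on crossing 9 is 4 — never all 5.
So no plan with fewer than 11 crossings exists, and this one achieves 11:
1. Pilot goes to Station Beta with the worm.
2. Pilot goes back to Station Alpha alone.
3. Pilot goes to Station Beta with the gecko.
4. Pilot goes back to Station Alpha with the worm.
5. Pilot goes to Station Beta with the fly.
6. Pilot goes back to Station Alpha alone.
7. Pilot goes to Station Beta with the mantis.
8. Pilot goes back to Station Alpha alone.
9. Pilot goes to Station Beta with the toad.
10. Pilot goes back to Station Alpha alone.
11. Pilot goes to Station Beta with the worm.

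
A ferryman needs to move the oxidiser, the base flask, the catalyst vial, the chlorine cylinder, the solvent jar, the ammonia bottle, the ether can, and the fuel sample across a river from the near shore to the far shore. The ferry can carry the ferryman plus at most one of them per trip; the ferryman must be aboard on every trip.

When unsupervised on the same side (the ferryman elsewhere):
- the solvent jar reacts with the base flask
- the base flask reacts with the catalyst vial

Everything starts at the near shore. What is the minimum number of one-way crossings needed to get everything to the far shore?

Counting alone: the ferryman can take at most 1 across per trip to the far shore, so moving all 8 needs at least 8 loaded trips out, with a return between consecutive ones — at least 15 crossings.
The safety rule pushes this higher. Following every safe sequence of crossings, the most of the 8 that can be at the far shore as the ferry arrives there on crossing 15 is 7 — never all 8.
So no plan with fewer than 17 crossings exists, and this one achieves 17:
1. Ferryman goes to the far shore with the base flask.  [the near shore: the ammonia bottle, the catalyst vial, the chlorine cylinder, the ether can, the fuel sample, the oxidiser, the solvent jar | the far shore: the base flask]
2. Ferryman goes back to the near shore alone.  [the near shore: the ammonia bottle, the catalyst vial, the chlorine cylinder, the ether can, the fuel sample, the oxidiser, the solvent jar | the far shore: the base flask]
3. Ferryman goes to the far shore with the oxidiser.  [the near shore: the ammonia bottle, the catalyst vial, the chlorine cylinder, the ether can, the fuel sample, the solvent jar | the far shore: the base flask, the oxidiser]
4. Ferryman goes back to the near shore alone.  [the near shore: the ammonia bottle, the catalyst vial, the chlorine cylinder, the ether can, the fuel sample, the solvent jar | the far shore: the base flask, the oxidiser]
5. Ferryman goes to the far shore with the catalyst vial.  [the near shore: the ammonia bottle, the chlorine cylinder, the ether can, the fuel sample, the solvent jar | the far shore: the base flask, the catalyst vial, the oxidiser]
6. Ferryman goes back to the near shore with the base flask.  [the near shore: the ammonia bottle, the base flask, the chlorine cylinder, the ether can, the fuel sample, the solvent jar | the far shore: the catalyst vial, the oxidiser]
7. Ferryman goes to the far shore with the solvent jar.  [the near shore: the ammonia bottle, the base flask, the chlorine cylinder, the ether can, the fuel sample | the far shore: the catalyst vial, the oxidiser, the solvent jar]
8. Ferryman goes back to the near shore alone.  [the near shore: the ammonia bottle, the base flask, the chlorine cylinder, the ether can, the fuel sample | the far shore: the catalyst vial, the oxidiser, the solvent jar]
9. Ferryman goes to the far shore with the chlorine cylinder.  [the near shore: the ammonia bottle, the base flask, the ether can, the fuel sample | the far shore: the catalyst vial, the chlorine cylinder, the oxidiser, the solvent jar]
10. Ferryman goes back to the near shore alone.  [the near shore: the ammonia bottle, the base flask, the ether can, the fuel sample | the far shore: the catalyst vial, the chlorine cylinder, the oxidiser, the solvent jar]
11. Ferryman goes to the far shore with the ammonia bottle.  [the near shore: the base flask, the ether can, the fuel sample | the far shore: the ammonia bottle, the catalyst vial, the chlorine cylinder, the oxidiser, the solvent jar]
12. Ferryman goes back to the near shore alone.  [the near shore: the base flask, the ether can, the fuel sample | the far shore: the ammonia bottle, the catalyst vial, the chlorine cylinder, the oxidiser, the solvent jar]
13. Ferryman goes to the far shore with the ether can.  [the near shore: the base flask, the fuel sample | the far shore: the ammonia bottle, the catalyst vial, the chlorine cylinder, the ether can, the oxidiser, the solvent jar]
14. Ferryman goes back to the near shore alone.  [the near shore: the base flask, the fuel sample | the far shore: the ammonia bottle, the catalyst vial, the chlorine cylinder, the ether can, the oxidiser, the solvent jar]
15. Ferryman goes to the far shore with the fuel sample.  [the near shore: the base flask | the far shore: the ammonia bottle, the catalyst vial, the chlorine cylinder, the ether can, the fuel sample, the oxidiser, the solvent jar]
16. Ferryman goes back to the near shore alone.  [the near shore: the base flask | the far shore: the ammonia bottle, the catalyst vial, the chlorine cylinder, the ether can, the fuel sample, the oxidiser, the solvent jar]
17. Ferryman goes to the far shore with the base flask.  [the near shore: — | the far shore: the ammonia bottle, the base flask, the catalyst vial, the chlorine cylinder, the ether can, the fuel sample, the oxidiser, the solvent jar]

17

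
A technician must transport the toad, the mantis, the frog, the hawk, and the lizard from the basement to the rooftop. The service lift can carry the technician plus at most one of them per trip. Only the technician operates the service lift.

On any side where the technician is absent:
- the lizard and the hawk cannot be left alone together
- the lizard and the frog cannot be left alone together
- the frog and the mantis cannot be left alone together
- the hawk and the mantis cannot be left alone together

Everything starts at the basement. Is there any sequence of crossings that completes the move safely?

Whatever the first load, the items left behind include a forbidden pair without the technician. No opening move is safe, so no plan exists.

No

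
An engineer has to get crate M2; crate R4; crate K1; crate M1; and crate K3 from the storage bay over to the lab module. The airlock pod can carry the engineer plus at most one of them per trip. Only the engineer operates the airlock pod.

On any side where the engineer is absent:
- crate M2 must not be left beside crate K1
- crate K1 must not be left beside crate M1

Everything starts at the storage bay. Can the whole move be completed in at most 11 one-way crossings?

Yes

Yes — this plan uses 11 crossings (≤ 11):
1. Engineer goes to the lab module with crate K1.  [the storage bay: crate K3, crate M1, crate M2, crate R4 | the lab module: crate K1]
2. Engineer goes back to the storage bay alone.  [the storage bay: crate K3, crate M1, crate M2, crate R4 | the lab module: crate K1]
3. Engineer goes to the lab module with crate M2.  [the storage bay: crate K3, crate M1, crate R4 | the lab module: crate K1, crate M2]
4. Engineer goes back to the storage bay with crate K1.  [the storage bay: crate K1, crate K3, crate M1, crate R4 | the lab module: crate M2]
5. Engineer goes to the lab module with crate M1.  [the storage bay: crate K1, crate K3, crate R4 | the lab module: crate M1, crate M2]
6. Engineer goes back to the storage bay alone.  [the storage bay: crate K1, crate K3, crate R4 | the lab module: crate M1, crate M2]
7. Engineer goes to the lab module with crate R4.  [the storage bay: crate K1, crate K3 | the lab module: crate M1, crate M2, crate R4]
8. Engineer goes back to the storage bay alone.  [the storage bay: crate K1, crate K3 | the lab module: crate M1, crate M2, crate R4]
9. Engineer goes to the lab module with crate K3.  [the storage bay: crate K1 | the lab module: crate K3, crate M1, crate M2, crate R4]
10. Engineer goes back to the storage bay alone.  [the storage bay: crate K1 | the lab module: crate K3, crate M1, crate M2, crate R4]
11. Engineer goes to the lab module with crate K1.  [the storage bay: — | the lab module: crate K1, crate K3, crate M1, crate M2, crate R4]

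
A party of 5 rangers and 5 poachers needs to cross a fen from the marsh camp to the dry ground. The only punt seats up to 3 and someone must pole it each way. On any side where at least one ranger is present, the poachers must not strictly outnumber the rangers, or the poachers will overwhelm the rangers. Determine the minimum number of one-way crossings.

11

Counting alone: each trip to the dry ground takes at most 3 across and each return brings at least 1 back, so after t trips out (and t−1 returns) at most 3t − (t−1) of the 10 are across; that first reaches 10 at t = 5, so at least 9 crossings are needed.
The safety rule pushes this higher. Following every safe sequence of crossings, the most of the 10 that can be at the dry ground as the punt arrives there on crossing 9 is 9 — never all 10.
So no plan with fewer than 11 crossings exists, and this one achieves 11:
1. 2 poachers → the dry ground.  (the marsh camp: 5R 3P; the dry ground: 0R 2P)
2. 1 poacher ← the marsh camp.  (the marsh camp: 5R 4P; the dry ground: 0R 1P)
3. 3 poachers → the dry ground.  (the marsh camp: 5R 1P; the dry ground: 0R 4P)
4. 1 poacher ← the marsh camp.  (the marsh camp: 5R 2P; the dry ground: 0R 3P)
5. 3 rangers → the dry ground.  (the marsh camp: 2R 2P; the dry ground: 3R 3P)
6. 1 ranger and 1 poacher ← the marsh camp.  (the marsh camp: 3R 3P; the dry ground: 2R 2P)
7. 3 rangers → the dry ground.  (the marsh camp: 0R 3P; the dry ground: 5R 2P)
8. 1 poacher ← the marsh camp.  (the marsh camp: 0R 4P; the dry ground: 5R 1P)
9. 2 poachers → the dry ground.  (the marsh camp: 0R 2P; the dry ground: 5R 3P)
10. 1 poacher ← the marsh camp.  (the marsh camp: 0R 3P; the dry ground: 5R 2P)
11. 3 poachers → the dry ground.  (the marsh camp: 0R 0P; the dry ground: 5R 5P)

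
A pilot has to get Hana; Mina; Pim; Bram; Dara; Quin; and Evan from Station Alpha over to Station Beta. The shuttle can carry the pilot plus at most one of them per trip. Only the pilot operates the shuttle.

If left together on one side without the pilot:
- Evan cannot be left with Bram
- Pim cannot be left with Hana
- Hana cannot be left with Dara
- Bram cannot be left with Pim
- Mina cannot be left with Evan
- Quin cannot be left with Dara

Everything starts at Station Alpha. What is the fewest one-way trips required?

impossible

Whatever the first load, the items left behind include a forbidden pair without the pilot. No opening move is safe, so no plan exists.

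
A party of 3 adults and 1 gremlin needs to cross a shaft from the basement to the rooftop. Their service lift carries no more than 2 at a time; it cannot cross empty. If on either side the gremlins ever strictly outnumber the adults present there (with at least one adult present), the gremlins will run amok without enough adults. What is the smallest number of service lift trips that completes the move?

Counting alone: each trip to the rooftop takes at most 2 across and each return brings at least 1 back, so after t trips out (and t−1 returns) at most 2t − (t−1) of the 4 are across; that first reaches 4 at t = 3, so at least 5 crossings are needed.
The plan below uses exactly 5 crossings, so it is optimal:
1. 1 adult and 1 gremlin → the rooftop.  (the basement: 2A 0G; the rooftop: 1A 1G)
2. 1 gremlin ← the basement.  (the basement: 2A 1G; the rooftop: 1A 0G)
3. 1 adult and 1 gremlin → the rooftop.  (the basement: 1A 0G; the rooftop: 2A 1G)
4. 1 gremlin ← the basement.  (the basement: 1A 1G; the rooftop: 2A 0G)
5. 1 adult and 1 gremlin → the rooftop.  (the basement: 0A 0G; the rooftop: 3A 1G)

5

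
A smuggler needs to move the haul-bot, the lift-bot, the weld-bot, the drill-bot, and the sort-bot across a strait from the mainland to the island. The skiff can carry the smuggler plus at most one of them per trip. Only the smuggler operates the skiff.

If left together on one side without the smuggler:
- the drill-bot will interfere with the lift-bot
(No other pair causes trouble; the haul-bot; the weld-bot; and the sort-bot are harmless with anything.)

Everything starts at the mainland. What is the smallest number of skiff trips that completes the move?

Counting alone: the smuggler can take at most 1 across per trip to the island, so moving all 5 needs at least 5 loaded trips out, with a return between consecutive ones — at least 9 crossings.
The plan below uses exactly 9 crossings, so it is optimal:
1. Smuggler goes to the island with the lift-bot.
2. Smuggler goes back to the mainland alone.
3. Smuggler goes to the island with the haul-bot.
4. Smuggler goes back to the mainland alone.
5. Smuggler goes to the island with the weld-bot.
6. Smuggler goes back to the mainland alone.
7. Smuggler goes to the island with the sort-bot.
8. Smuggler goes back to the mainland alone.
9. Smuggler goes to the island with the drill-bot.

9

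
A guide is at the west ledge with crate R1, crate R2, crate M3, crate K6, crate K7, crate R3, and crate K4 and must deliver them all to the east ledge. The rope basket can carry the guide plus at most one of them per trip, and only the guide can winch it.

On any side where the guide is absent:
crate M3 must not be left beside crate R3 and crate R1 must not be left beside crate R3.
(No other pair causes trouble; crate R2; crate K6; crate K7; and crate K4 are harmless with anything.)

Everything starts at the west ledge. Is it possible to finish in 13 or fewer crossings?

No

Counting alone: the guide can take at most 1 across per trip to the east ledge, so moving all 7 needs at least 7 loaded trips out, with a return between consecutive ones — at least 13 crossings.
The safety rule pushes this higher. Following every safe sequence of crossings, the most of the 7 that can be at the east ledge as the rope basket arrives there on crossing 13 is 6 — never all 7.
So the move cannot be finished within 13 crossings. (The shortest complete plan takes 15:)
1. Guide goes to the east ledge with crate R3.
2. Guide goes back to the west ledge alone.
3. Guide goes to the east ledge with crate R1.
4. Guide goes back to the west ledge with crate R3.
5. Guide goes to the east ledge with crate M3.
6. Guide goes back to the west ledge alone.
7. Guide goes to the east ledge with crate R2.
8. Guide goes back to the west ledge alone.
9. Guide goes to the east ledge with crate K6.
10. Guide goes back to the west ledge alone.
11. Guide goes to the east ledge with crate K7.
12. Guide goes back to the west ledge alone.
13. Guide goes to the east ledge with crate K4.
14. Guide goes back to the west ledge alone.
15. Guide goes to the east ledge with crate R3.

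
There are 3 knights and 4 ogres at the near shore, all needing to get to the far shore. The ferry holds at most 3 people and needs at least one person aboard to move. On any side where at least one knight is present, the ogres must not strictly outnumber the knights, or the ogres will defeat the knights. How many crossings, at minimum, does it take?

impossible

The ogres already outnumber the knights at the near shore before anyone moves, so the starting position itself is disallowed.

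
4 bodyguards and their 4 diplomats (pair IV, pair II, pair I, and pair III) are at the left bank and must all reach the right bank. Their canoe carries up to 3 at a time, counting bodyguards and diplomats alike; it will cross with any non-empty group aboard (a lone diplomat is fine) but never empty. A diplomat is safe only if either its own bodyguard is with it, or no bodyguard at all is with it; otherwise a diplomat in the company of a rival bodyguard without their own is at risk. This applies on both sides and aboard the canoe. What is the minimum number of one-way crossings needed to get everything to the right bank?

Counting alone: each trip to the right bank takes at most 3 across and each return brings at least 1 back, so after t trips out (and t−1 returns) at most 3t − (t−1) of the 8 are across; that first reaches 8 at t = 4, so at least 7 crossings are needed.
The safety rule pushes this higher. Following every safe sequence of crossings, the most of the 8 that can be at the right bank as the canoe arrives there on crossing 7 is 7 — never all 8.
So no plan with fewer than 9 crossings exists, and this one achieves 9:
1. bodyguard IV and diplomat IV cross → the right bank.
2. bodyguard IV crosses ← the left bank.
3. bodyguard II, bodyguard IV, and diplomat II cross → the right bank.
4. bodyguard IV and diplomat IV cross ← the left bank.
5. bodyguard I, bodyguard III, and bodyguard IV cross → the right bank.
6. diplomat II crosses ← the left bank.
7. diplomat II and diplomat IV cross → the right bank.
8. diplomat IV crosses ← the left bank.
9. diplomat I, diplomat III, and diplomat IV cross → the right bank.

9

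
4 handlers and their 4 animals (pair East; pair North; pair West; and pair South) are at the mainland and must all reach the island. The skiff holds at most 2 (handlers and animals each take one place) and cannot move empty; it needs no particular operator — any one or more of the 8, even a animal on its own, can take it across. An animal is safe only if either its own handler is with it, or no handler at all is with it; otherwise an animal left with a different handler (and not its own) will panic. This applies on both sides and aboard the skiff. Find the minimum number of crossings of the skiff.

Following every safe sequence of crossings from the start, the most of the 8 that can be at the island as the skiff arrives there on crossings 1, 3, 5 is 2, 3, 4 respectively; the best ever achieved is 4 of 8.
From crossing 7 on, no configuration arises that was not already reachable earlier: only 44 distinct safe configurations (who is on which side, and where the skiff is) can ever be reached, none of them has everyone across, and every continuation just revisits them. So no valid plan exists.

impossible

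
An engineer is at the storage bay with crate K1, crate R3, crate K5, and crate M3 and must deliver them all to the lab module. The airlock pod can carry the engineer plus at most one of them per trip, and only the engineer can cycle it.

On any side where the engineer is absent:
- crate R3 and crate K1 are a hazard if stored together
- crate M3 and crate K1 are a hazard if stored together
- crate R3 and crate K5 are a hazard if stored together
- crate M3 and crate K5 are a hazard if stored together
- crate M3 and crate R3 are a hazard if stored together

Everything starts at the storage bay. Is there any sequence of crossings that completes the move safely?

No

Whatever the first load, the items left behind include a forbidden pair without the engineer. No opening move is safe, so no plan exists.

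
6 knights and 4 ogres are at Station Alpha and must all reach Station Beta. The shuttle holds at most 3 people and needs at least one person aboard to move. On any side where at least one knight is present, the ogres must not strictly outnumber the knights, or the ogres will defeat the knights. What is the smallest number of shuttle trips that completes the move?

Counting alone: each trip to Station Beta takes at most 3 across and each return brings at least 1 back, so after t trips out (and t−1 returns) at most 3t − (t−1) of the 10 are across; that first reaches 10 at t = 5, so at least 9 crossings are needed.
The plan below uses exactly 9 crossings, so it is optimal:
1. 2 ogres → Station Beta.  (Station Alpha: 6K 2O; Station Beta: 0K 2O)
2. 1 ogre ← Station Alpha.  (Station Alpha: 6K 3O; Station Beta: 0K 1O)
3. 3 ogres → Station Beta.  (Station Alpha: 6K 0O; Station Beta: 0K 4O)
4. 1 ogre ← Station Alpha.  (Station Alpha: 6K 1O; Station Beta: 0K 3O)
5. 3 knights → Station Beta.  (Station Alpha: 3K 1O; Station Beta: 3K 3O)
6. 1 ogre ← Station Alpha.  (Station Alpha: 3K 2O; Station Beta: 3K 2O)
7. 1 knight and 2 ogres → Station Beta.  (Station Alpha: 2K 0O; Station Beta: 4K 4O)
8. 1 ogre ← Station Alpha.  (Station Alpha: 2K 1O; Station Beta: 4K 3O)
9. 2 knights and 1 ogre → Station Beta.  (Station Alpha: 0K 0O; Station Beta: 6K 4O)

9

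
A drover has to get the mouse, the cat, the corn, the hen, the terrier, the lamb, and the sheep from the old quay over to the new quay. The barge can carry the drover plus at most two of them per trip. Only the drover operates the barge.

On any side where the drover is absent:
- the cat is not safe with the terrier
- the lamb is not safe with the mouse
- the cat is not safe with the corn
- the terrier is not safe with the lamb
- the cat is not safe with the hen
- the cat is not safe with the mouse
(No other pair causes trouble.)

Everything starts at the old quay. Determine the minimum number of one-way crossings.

Counting alone: the drover can take at most 2 across per trip to the new quay, so moving all 7 needs at least 4 loaded trips out, with a return between consecutive ones — at least 7 crossings.
The safety rule pushes this higher. Following every safe sequence of crossings, the most of the 7 that can be at the new quay as the barge arrives there on crossing 7 is 6 — never all 7.
So no plan with fewer than 9 crossings exists, and this one achieves 9:
1. Drover goes to the new quay with the cat and the lamb.
2. Drover goes back to the old quay alone.
3. Drover goes to the new quay with the sheep.
4. Drover goes back to the old quay alone.
5. Drover goes to the new quay with the corn and the mouse.
6. Drover goes back to the old quay with the cat and the lamb.
7. Drover goes to the new quay with the hen and the terrier.
8. Drover goes back to the old quay alone.
9. Drover goes to the new quay with the cat and the lamb.

9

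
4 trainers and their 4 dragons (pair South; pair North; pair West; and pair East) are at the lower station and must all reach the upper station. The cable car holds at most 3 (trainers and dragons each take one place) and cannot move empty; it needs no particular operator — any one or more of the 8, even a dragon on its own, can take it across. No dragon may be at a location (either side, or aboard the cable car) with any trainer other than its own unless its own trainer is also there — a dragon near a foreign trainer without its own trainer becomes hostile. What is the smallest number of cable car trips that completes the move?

9

Counting alone: each trip to the upper station takes at most 3 across and each return brings at least 1 back, so after t trips out (and t−1 returns) at most 3t − (t−1) of the 8 are across; that first reaches 8 at t = 4, so at least 7 crossings are needed.
The safety rule pushes this higher. Following every safe sequence of crossings, the most of the 8 that can be at the upper station as the cable car arrives there on crossing 7 is 7 — never all 8.
So no plan with fewer than 9 crossings exists, and this one achieves 9:
1. dragon South and trainer South cross → the upper station.
2. trainer South crosses ← the lower station.
3. dragon North, trainer North, and trainer South cross → the upper station.
4. dragon South and trainer South cross ← the lower station.
5. trainer East, trainer South, and trainer West cross → the upper station.
6. dragon North crosses ← the lower station.
7. dragon North and dragon South cross → the upper station.
8. dragon South crosses ← the lower station.
9. dragon East, dragon South, and dragon West cross → the upper station.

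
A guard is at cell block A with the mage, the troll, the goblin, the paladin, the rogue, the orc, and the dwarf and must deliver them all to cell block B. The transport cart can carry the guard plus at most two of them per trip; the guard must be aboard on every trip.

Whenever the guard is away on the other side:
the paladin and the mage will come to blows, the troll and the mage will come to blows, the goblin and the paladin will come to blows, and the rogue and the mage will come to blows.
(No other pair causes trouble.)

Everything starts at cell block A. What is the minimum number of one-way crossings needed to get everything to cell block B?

7

Counting alone: the guard can take at most 2 across per trip to cell block B, so moving all 7 needs at least 4 loaded trips out, with a return between consecutive ones — at least 7 crossings.
The plan below uses exactly 7 crossings, so it is optimal:
1. Guard goes to cell block B with the goblin and the mage.  [cell block A: the dwarf, the orc, the paladin, the rogue, the troll | cell block B: the goblin, the mage]
2. Guard goes back to cell block A alone.  [cell block A: the dwarf, the orc, the paladin, the rogue, the troll | cell block B: the goblin, the mage]
3. Guard goes to cell block B with the dwarf and the orc.  [cell block A: the paladin, the rogue, the troll | cell block B: the dwarf, the goblin, the mage, the orc]
4. Guard goes back to cell block A alone.  [cell block A: the paladin, the rogue, the troll | cell block B: the dwarf, the goblin, the mage, the orc]
5. Guard goes to cell block B with the rogue and the troll.  [cell block A: the paladin | cell block B: the dwarf, the goblin, the mage, the orc, the rogue, the troll]
6. Guard goes back to cell block A with the mage.  [cell block A: the mage, the paladin | cell block B: the dwarf, the goblin, the orc, the rogue, the troll]
7. Guard goes to cell block B with the mage and the paladin.  [cell block A: — | cell block B: the dwarf, the goblin, the mage, the orc, the paladin, the rogue, the troll]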